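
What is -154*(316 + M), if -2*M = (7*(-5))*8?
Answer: -70224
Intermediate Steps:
M = 140 (M = -7*(-5)*8/2 = -(-35)*8/2 = -½*(-280) = 140)
-154*(316 + M) = -154*(316 + 140) = -154*456 = -70224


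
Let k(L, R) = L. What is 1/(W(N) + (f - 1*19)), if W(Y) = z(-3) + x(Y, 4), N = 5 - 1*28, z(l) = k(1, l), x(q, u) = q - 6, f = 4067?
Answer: 1/4020 ≈ 0.00024876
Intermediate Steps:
x(q, u) = -6 + q
z(l) = 1
N = -23 (N = 5 - 28 = -23)
W(Y) = -5 + Y (W(Y) = 1 + (-6 + Y) = -5 + Y)
1/(W(N) + (f - 1*19)) = 1/((-5 - 23) + (4067 - 1*19)) = 1/(-28 + (4067 - 19)) = 1/(-28 + 4048) = 1/4020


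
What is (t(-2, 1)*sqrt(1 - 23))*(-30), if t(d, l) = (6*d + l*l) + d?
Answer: 390*I*sqrt(22) ≈ 1829.3*I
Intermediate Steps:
t(d, l) = l**2 + 7*d (t(d, l) = (6*d + l**2) + d = (l**2 + 6*d) + d = l**2 + 7*d)
(t(-2, 1)*sqrt(1 - 23))*(-30) = ((1**2 + 7*(-2))*sqrt(1 - 23))*(-30) = ((1 - 14)*sqrt(-22))*(-30) = -13*I*sqrt(22)*(-30) = 390*I*sqrt(22)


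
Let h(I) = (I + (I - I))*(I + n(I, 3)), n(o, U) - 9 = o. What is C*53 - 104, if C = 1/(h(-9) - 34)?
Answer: -4835/47 ≈ -102.87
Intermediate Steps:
n(o, U) = 9 + o
h(I) = I*(9 + 2*I) (h(I) = (I + (I - I))*(I + (9 + I)) = (I + 0)*(9 + 2*I) = I*(9 + 2*I))
C = 1/47 (C = 1/(-9*(9 + 2*(-9)) - 34) = 1/(-9*(9 - 18) - 34) = 1/(-9*(-9) - 34) = 1/(81 - 34) = 1/47 ≈ 0.021277)
C*53 - 104 = (1/47)*53 - 104 = 53/47 - 104 = -4835/47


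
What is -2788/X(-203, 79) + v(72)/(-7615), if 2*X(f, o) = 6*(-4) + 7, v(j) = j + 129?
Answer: 2497519/7615 ≈ 327.97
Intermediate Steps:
v(j) = 129 + j
X(f, o) = -17/2 (X(f, o) = (6*(-4) + 7)/2 = (-24 + 7)/2 = (1/2)*(-17) = -17/2)
-2788/X(-203, 79) + v(72)/(-7615) = -2788/(-17/2) + (129 + 72)/(-7615) = -2788*(-2/17) + 201*(-1/7615) = 328 - 201/7615 = 2497519/7615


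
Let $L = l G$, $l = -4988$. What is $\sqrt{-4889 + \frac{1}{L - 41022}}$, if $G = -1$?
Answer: $\frac{i \sqrt{6348117959718}}{36034} \approx 69.921 i$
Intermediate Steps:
$L = 4988$ ($L = \left(-4988\right) \left(-1\right) = 4988$)
$\sqrt{-4889 + \frac{1}{L - 41022}} = \sqrt{-4889 + \frac{1}{4988 - 41022}} = \sqrt{-4889 + \frac{1}{-36034}} = \sqrt{-4889 - \frac{1}{36034}} = \sqrt{- \frac{176170227}{36034}} = \frac{i \sqrt{6348117959718}}{36034}$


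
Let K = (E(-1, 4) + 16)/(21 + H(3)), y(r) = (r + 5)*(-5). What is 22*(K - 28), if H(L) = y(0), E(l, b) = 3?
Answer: -1441/2 ≈ -720.50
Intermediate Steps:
y(r) = -25 - 5*r (y(r) = (5 + r)*(-5) = -25 - 5*r)
H(L) = -25 (H(L) = -25 - 5*0 = -25 + 0 = -25)
K = -19/4 (K = (3 + 16)/(21 - 25) = 19/(-4) = 19*(-¼) = -19/4 ≈ -4.7500)
22*(K - 28) = 22*(-19/4 - 28) = 22*(-131/4) = -1441/2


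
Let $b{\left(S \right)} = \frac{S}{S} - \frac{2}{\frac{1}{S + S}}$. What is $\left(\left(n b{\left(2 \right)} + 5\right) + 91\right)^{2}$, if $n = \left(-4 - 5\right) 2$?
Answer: $49284$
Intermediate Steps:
$n = -18$ ($n = \left(-9\right) 2 = -18$)
$b{\left(S \right)} = 1 - 4 S$ ($b{\left(S \right)} = 1 - \frac{2}{\frac{1}{2 S}} = 1 - \frac{2}{\frac{1}{2} \frac{1}{S}} = 1 - 2 \cdot 2 S = 1 - 4 S$)
$\left(\left(n b{\left(2 \right)} + 5\right) + 91\right)^{2} = \left(\left(- 18 \left(1 - 8\right) + 5\right) + 91\right)^{2} = \left(\left(\left(-18\right) \left(-7\right) + 5\right) + 91\right)^{2} = \left(\left(126 + 5\right) + 91\right)^{2} = \left(131 + 91\right)^{2} = 222^{2} = 49284$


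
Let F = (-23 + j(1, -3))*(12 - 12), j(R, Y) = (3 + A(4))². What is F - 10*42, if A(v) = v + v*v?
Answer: -420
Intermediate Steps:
A(v) = v + v²
j(R, Y) = 529 (j(R, Y) = (3 + 4*(1 + 4))² = (3 + 4*5)² = (3 + 20)² = 23² = 529)
F = 0 (F = (-23 + 529)*(12 - 12) = 506*0 = 0)
F - 10*42 = 0 - 10*42 = 0 - 420 = -420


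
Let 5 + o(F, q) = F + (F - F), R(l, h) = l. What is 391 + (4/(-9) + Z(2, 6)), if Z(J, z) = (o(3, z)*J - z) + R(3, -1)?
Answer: 3452/9 ≈ 383.56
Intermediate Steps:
o(F, q) = -5 + F (o(F, q) = -5 + (F + (F - F)) = -5 + (F + 0) = -5 + F)
Z(J, z) = 3 - z - 2*J (Z(J, z) = ((-5 + 3)*J - z) + 3 = (-2*J - z) + 3 = (-z - 2*J) + 3 = 3 - z - 2*J)
391 + (4/(-9) + Z(2, 6)) = 391 + (4/(-9) + (3 - 1*6 - 2*2)) = 391 + (4*(-⅑) + (3 - 6 - 4)) = 391 + (-4/9 - 7) = 391 - 67/9 = 3452/9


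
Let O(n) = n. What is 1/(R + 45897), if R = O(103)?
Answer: 1/46000 ≈ 2.1739e-5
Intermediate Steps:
R = 103
1/(R + 45897) = 1/(103 + 45897) = 1/46000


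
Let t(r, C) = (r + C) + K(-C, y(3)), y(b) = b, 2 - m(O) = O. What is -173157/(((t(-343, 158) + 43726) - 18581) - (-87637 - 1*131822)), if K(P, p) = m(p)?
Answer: -173157/244418 ≈ -0.70845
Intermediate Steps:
m(O) = 2 - O
K(P, p) = 2 - p
t(r, C) = -1 + C + r (t(r, C) = (r + C) + (2 - 1*3) = (C + r) + (2 - 3) = (C + r) - 1 = -1 + C + r)
-173157/(((t(-343, 158) + 43726) - 18581) - (-87637 - 1*131822)) = -173157/((((-1 + 158 - 343) + 43726) - 18581) - (-87637 - 1*131822)) = -173157/(((-186 + 43726) - 18581) - (-87637 - 131822)) = -173157/((43540 - 18581) - 1*(-219459)) = -173157/(24959 + 219459) = -173157/244418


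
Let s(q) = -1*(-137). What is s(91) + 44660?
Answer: 44797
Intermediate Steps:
s(q) = 137
s(91) + 44660 = 137 + 44660 = 44797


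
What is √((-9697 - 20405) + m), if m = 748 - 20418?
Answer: 2*I*√12443 ≈ 223.1*I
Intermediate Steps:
m = -19670
√((-9697 - 20405) + m) = √((-9697 - 20405) - 19670) = √(-30102 - 19670) = √(-49772) = 2*I*√12443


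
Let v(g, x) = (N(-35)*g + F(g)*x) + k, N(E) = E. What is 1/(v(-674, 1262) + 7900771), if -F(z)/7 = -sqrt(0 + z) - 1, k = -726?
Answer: 7932469/62976663096705 - 8834*I*sqrt(674)/62976663096705 ≈ 1.2596e-7 - 3.6417e-9*I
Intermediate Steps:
F(z) = 7 + 7*sqrt(z) (F(z) = -7*(-sqrt(0 + z) - 1) = -7*(-sqrt(z) - 1) = -7*(-1 - sqrt(z)) = 7 + 7*sqrt(z))
v(g, x) = -726 - 35*g + x*(7 + 7*sqrt(g)) (v(g, x) = (-35*g + (7 + 7*sqrt(g))*x) - 726 = (-35*g + x*(7 + 7*sqrt(g))) - 726 = -726 - 35*g + x*(7 + 7*sqrt(g)))
1/(v(-674, 1262) + 7900771) = 1/((-726 - 35*(-674) + 7*1262*(1 + sqrt(-674))) + 7900771) = 1/((-726 + 23590 + 7*1262*(1 + I*sqrt(674))) + 7900771) = 1/((-726 + 23590 + (8834 + 8834*I*sqrt(674))) + 7900771) = 1/((31698 + 8834*I*sqrt(674)) + 7900771) = 1/(7932469 + 8834*I*sqrt(674))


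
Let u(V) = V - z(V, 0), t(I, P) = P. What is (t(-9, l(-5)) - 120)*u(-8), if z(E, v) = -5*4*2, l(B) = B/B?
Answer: -3808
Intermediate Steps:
l(B) = 1
z(E, v) = -40 (z(E, v) = -20*2 = -40)
u(V) = 40 + V (u(V) = V - 1*(-40) = V + 40 = 40 + V)
(t(-9, l(-5)) - 120)*u(-8) = (1 - 120)*(40 - 8) = -119*32 = -3808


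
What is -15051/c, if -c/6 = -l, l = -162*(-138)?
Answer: -5017/44712 ≈ -0.11221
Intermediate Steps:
l = 22356
c = 134136 (c = -(-6)*22356 = -6*(-22356) = 134136)
-15051/c = -15051/134136 = -15051*1/134136 = -5017/44712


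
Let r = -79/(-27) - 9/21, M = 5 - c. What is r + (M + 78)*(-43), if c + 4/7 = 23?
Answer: -70256/27 ≈ -2602.1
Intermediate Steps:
c = 157/7 (c = -4/7 + 23 = 157/7 ≈ 22.429)
M = -122/7 (M = 5 - 1*157/7 = 5 - 157/7 = -122/7 ≈ -17.429)
r = 472/189 (r = -79*(-1/27) - 9*1/21 = 79/27 - 3/7 = 472/189 ≈ 2.4974)
r + (M + 78)*(-43) = 472/189 + (-122/7 + 78)*(-43) = 472/189 + (424/7)*(-43) = 472/189 - 18232/7 = -70256/27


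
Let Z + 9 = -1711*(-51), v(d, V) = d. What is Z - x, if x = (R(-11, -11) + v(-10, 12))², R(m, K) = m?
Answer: 86811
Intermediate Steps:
Z = 87252 (Z = -9 - 1711*(-51) = -9 + 87261 = 87252)
x = 441 (x = (-11 - 10)² = (-21)² = 441)
Z - x = 87252 - 1*441 = 87252 - 441 = 86811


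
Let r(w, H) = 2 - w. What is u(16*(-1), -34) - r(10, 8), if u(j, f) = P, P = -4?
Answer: 4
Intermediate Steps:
u(j, f) = -4
u(16*(-1), -34) - r(10, 8) = -4 - (2 - 1*10) = -4 - (2 - 10) = -4 - 1*(-8) = -4 + 8 = 4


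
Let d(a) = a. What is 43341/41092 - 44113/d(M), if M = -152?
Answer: 454819807/1561496 ≈ 291.27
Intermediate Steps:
43341/41092 - 44113/d(M) = 43341/41092 - 44113/(-152) = 43341*(1/41092) - 44113*(-1/152) = 43341/41092 + 44113/152 = 454819807/1561496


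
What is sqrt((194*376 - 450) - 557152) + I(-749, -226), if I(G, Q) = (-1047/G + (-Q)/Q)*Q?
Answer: -67348/749 + I*sqrt(484658) ≈ -89.917 + 696.17*I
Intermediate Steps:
I(G, Q) = Q*(-1 - 1047/G) (I(G, Q) = (-1047/G - 1)*Q = (-1 - 1047/G)*Q = Q*(-1 - 1047/G))
sqrt((194*376 - 450) - 557152) + I(-749, -226) = sqrt((194*376 - 450) - 557152) - 1*(-226)*(1047 - 749)/(-749) = sqrt((72944 - 450) - 557152) - 1*(-226)*(-1/749)*298 = sqrt(72494 - 557152) - 67348/749 = sqrt(-484658) - 67348/749 = I*sqrt(484658) - 67348/749 = -67348/749 + I*sqrt(484658)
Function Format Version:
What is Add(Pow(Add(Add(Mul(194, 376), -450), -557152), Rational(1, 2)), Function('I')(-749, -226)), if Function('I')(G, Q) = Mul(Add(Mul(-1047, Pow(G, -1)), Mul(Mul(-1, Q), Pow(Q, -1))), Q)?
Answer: Add(Rational(-67348, 749), Mul(I, Pow(484658, Rational(1, 2)))) ≈ Add(-89.917, Mul(696.17, I))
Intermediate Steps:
Function('I')(G, Q) = Mul(Q, Add(-1, Mul(-1047, Pow(G, -1)))) (Function('I')(G, Q) = Mul(Add(Mul(-1047, Pow(G, -1)), -1), Q) = Mul(Add(-1, Mul(-1047, Pow(G, -1))), Q) = Mul(Q, Add(-1, Mul(-1047, Pow(G, -1)))))
Add(Pow(Add(Add(Mul(194, 376), -450), -557152), Rational(1, 2)), Function('I')(-749, -226)) = Add(Pow(Add(Add(Mul(194, 376), -450), -557152), Rational(1, 2)), Mul(-1, -226, Pow(-749, -1), Add(1047, -749))) = Add(Pow(Add(Add(72944, -450), -557152), Rational(1, 2)), Mul(-1, -226, Rational(-1, 749), 298)) = Add(Pow(Add(72494, -557152), Rational(1, 2)), Rational(-67348, 749)) = Add(Pow(-484658, Rational(1, 2)), Rational(-67348, 749)) = Add(Mul(I, Pow(484658, Rational(1, 2))), Rational(-67348, 749)) = Add(Rational(-67348, 749), Mul(I, Pow(484658, Rational(1, 2))))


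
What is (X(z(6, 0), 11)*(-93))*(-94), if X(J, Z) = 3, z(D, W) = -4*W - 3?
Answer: 26226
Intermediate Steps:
z(D, W) = -3 - 4*W
(X(z(6, 0), 11)*(-93))*(-94) = (3*(-93))*(-94) = -279*(-94) = 26226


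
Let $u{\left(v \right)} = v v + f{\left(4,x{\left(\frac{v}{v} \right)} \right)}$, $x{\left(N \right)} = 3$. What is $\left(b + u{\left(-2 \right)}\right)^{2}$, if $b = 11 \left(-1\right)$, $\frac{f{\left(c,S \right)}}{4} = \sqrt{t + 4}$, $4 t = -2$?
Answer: $105 - 28 \sqrt{14} \approx 0.23359$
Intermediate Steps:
$t = - \frac{1}{2}$ ($t = \frac{1}{4} \left(-2\right) = - \frac{1}{2} \approx -0.5$)
$f{\left(c,S \right)} = 2 \sqrt{14}$ ($f{\left(c,S \right)} = 4 \sqrt{- \frac{1}{2} + 4} = 4 \sqrt{\frac{7}{2}} = 4 \frac{\sqrt{14}}{2} = 2 \sqrt{14}$)
$b = -11$
$u{\left(v \right)} = v^{2} + 2 \sqrt{14}$ ($u{\left(v \right)} = v v + 2 \sqrt{14} = v^{2} + 2 \sqrt{14}$)
$\left(b + u{\left(-2 \right)}\right)^{2} = \left(-11 + \left(\left(-2\right)^{2} + 2 \sqrt{14}\right)\right)^{2} = \left(-11 + \left(4 + 2 \sqrt{14}\right)\right)^{2} = \left(-7 + 2 \sqrt{14}\right)^{2}$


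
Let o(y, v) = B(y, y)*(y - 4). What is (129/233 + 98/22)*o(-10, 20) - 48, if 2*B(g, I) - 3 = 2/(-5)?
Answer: -1783196/12815 ≈ -139.15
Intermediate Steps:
B(g, I) = 13/10 (B(g, I) = 3/2 + (2/(-5))/2 = 3/2 + (2*(-1/5))/2 = 3/2 + (1/2)*(-2/5) = 3/2 - 1/5 = 13/10)
o(y, v) = -26/5 + 13*y/10 (o(y, v) = 13*(y - 4)/10 = 13*(-4 + y)/10 = -26/5 + 13*y/10)
(129/233 + 98/22)*o(-10, 20) - 48 = (129/233 + 98/22)*(-26/5 + (13/10)*(-10)) - 48 = (129*(1/233) + 98*(1/22))*(-26/5 - 13) - 48 = (129/233 + 49/11)*(-91/5) - 48 = (12836/2563)*(-91/5) - 48 = -1168076/12815 - 48 = -1783196/12815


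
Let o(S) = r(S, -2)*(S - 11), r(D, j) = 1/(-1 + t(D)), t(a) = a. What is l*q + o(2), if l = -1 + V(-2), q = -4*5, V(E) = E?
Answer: 51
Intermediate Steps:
q = -20
r(D, j) = 1/(-1 + D)
o(S) = (-11 + S)/(-1 + S) (o(S) = (S - 11)/(-1 + S) = (-11 + S)/(-1 + S))
l = -3 (l = -1 - 2 = -3)
l*q + o(2) = -3*(-20) + (-11 + 2)/(-1 + 2) = 60 - 9/1 = 60 + 1*(-9) = 60 - 9 = 51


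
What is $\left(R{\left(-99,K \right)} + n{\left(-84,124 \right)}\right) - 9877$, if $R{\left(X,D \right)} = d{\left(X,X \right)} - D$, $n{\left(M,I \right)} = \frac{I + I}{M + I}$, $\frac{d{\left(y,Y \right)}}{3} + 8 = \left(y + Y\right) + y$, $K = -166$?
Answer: $- \frac{53099}{5} \approx -10620.0$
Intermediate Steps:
$d{\left(y,Y \right)} = -24 + 3 Y + 6 y$ ($d{\left(y,Y \right)} = -24 + 3 \left(\left(y + Y\right) + y\right) = -24 + 3 \left(\left(Y + y\right) + y\right) = -24 + 3 \left(Y + 2 y\right) = -24 + \left(3 Y + 6 y\right) = -24 + 3 Y + 6 y$)
$n{\left(M,I \right)} = \frac{2 I}{I + M}$
$R{\left(X,D \right)} = -24 - D + 9 X$ ($R{\left(X,D \right)} = \left(-24 + 3 X + 6 X\right) - D = \left(-24 + 9 X\right) - D = -24 - D + 9 X$)
$\left(R{\left(-99,K \right)} + n{\left(-84,124 \right)}\right) - 9877 = \left(\left(-24 - -166 + 9 \left(-99\right)\right) + 2 \cdot 124 \frac{1}{124 - 84}\right) - 9877 = \left(\left(-24 + 166 - 891\right) + 2 \cdot 124 \cdot \frac{1}{40}\right) - 9877 = \left(-749 + 2 \cdot 124 \cdot \frac{1}{40}\right) - 9877 = \left(-749 + \frac{31}{5}\right) - 9877 = - \frac{3714}{5} - 9877 = - \frac{53099}{5}$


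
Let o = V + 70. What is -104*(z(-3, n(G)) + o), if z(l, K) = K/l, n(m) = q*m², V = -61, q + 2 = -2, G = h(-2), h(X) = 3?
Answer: -2184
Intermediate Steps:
G = 3
q = -4 (q = -2 - 2 = -4)
n(m) = -4*m²
o = 9 (o = -61 + 70 = 9)
-104*(z(-3, n(G)) + o) = -104*(-4*3²/(-3) + 9) = -104*(-4*9*(-⅓) + 9) = -104*(-36*(-⅓) + 9) = -104*(12 + 9) = -104*21 = -2184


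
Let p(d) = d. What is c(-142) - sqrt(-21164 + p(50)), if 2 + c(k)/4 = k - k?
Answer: -8 - 3*I*sqrt(2346) ≈ -8.0 - 145.31*I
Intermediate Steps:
c(k) = -8 (c(k) = -8 + 4*(k - k) = -8 + 4*0 = -8 + 0 = -8)
c(-142) - sqrt(-21164 + p(50)) = -8 - sqrt(-21164 + 50) = -8 - sqrt(-21114) = -8 - 3*I*sqrt(2346)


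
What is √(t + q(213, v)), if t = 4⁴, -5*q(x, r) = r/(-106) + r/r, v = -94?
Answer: 2*√179511/53 ≈ 15.988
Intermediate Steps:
q(x, r) = -⅕ + r/530 (q(x, r) = -(r/(-106) + r/r)/5 = -(r*(-1/106) + 1)/5 = -(-r/106 + 1)/5 = -(1 - r/106)/5 = -⅕ + r/530)
t = 256
√(t + q(213, v)) = √(256 + (-⅕ + (1/530)*(-94))) = √(256 + (-⅕ - 47/265)) = √(256 - 20/53) = √(13548/53) = 2*√179511/53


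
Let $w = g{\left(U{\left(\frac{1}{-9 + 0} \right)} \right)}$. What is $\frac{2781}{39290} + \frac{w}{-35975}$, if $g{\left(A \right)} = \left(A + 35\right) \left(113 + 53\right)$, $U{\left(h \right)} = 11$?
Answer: $- \frac{39994393}{282691550} \approx -0.14148$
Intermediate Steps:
$g{\left(A \right)} = 5810 + 166 A$ ($g{\left(A \right)} = \left(35 + A\right) 166 = 5810 + 166 A$)
$w = 7636$ ($w = 5810 + 166 \cdot 11 = 5810 + 1826 = 7636$)
$\frac{2781}{39290} + \frac{w}{-35975} = \frac{2781}{39290} + \frac{7636}{-35975} = 2781 \cdot \frac{1}{39290} + 7636 \left(- \frac{1}{35975}\right) = \frac{2781}{39290} - \frac{7636}{35975} = - \frac{39994393}{282691550}$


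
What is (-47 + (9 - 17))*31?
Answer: -1705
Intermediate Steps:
(-47 + (9 - 17))*31 = (-47 - 8)*31 = -55*31 = -1705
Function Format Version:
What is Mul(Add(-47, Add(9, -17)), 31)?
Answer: -1705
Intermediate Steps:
Mul(Add(-47, Add(9, -17)), 31) = Mul(Add(-47, -8), 31) = Mul(-55, 31) = -1705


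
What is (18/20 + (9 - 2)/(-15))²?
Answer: 169/900 ≈ 0.18778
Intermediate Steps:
(18/20 + (9 - 2)/(-15))² = (18*(1/20) + 7*(-1/15))² = (9/10 - 7/15)² = (13/30)² = 169/900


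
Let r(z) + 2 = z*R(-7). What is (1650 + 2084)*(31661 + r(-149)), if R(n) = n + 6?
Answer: 118771072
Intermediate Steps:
R(n) = 6 + n
r(z) = -2 - z (r(z) = -2 + z*(6 - 7) = -2 + z*(-1) = -2 - z)
(1650 + 2084)*(31661 + r(-149)) = (1650 + 2084)*(31661 + (-2 - 1*(-149))) = 3734*(31661 + (-2 + 149)) = 3734*(31661 + 147) = 3734*31808 = 118771072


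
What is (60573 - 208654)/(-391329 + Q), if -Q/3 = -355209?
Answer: -148081/674298 ≈ -0.21961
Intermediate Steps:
Q = 1065627 (Q = -3*(-355209) = 1065627)
(60573 - 208654)/(-391329 + Q) = (60573 - 208654)/(-391329 + 1065627) = -148081/674298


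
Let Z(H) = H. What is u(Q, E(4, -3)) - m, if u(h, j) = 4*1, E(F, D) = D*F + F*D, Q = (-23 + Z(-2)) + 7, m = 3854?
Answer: -3850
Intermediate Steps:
Q = -18 (Q = (-23 - 2) + 7 = -25 + 7 = -18)
E(F, D) = 2*D*F (E(F, D) = D*F + D*F = 2*D*F)
u(h, j) = 4
u(Q, E(4, -3)) - m = 4 - 1*3854 = 4 - 3854 = -3850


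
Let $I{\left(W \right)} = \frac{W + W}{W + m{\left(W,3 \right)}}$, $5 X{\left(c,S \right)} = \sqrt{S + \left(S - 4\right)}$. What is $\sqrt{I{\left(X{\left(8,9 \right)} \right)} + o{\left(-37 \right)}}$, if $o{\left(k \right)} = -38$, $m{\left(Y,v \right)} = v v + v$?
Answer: $\frac{2 \sqrt{-570 - 9 \sqrt{14}}}{\sqrt{60 + \sqrt{14}}} \approx 6.1549 i$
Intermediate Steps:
$m{\left(Y,v \right)} = v + v^{2}$ ($m{\left(Y,v \right)} = v^{2} + v = v + v^{2}$)
$X{\left(c,S \right)} = \frac{\sqrt{-4 + 2 S}}{5}$ ($X{\left(c,S \right)} = \frac{\sqrt{S + \left(S - 4\right)}}{5} = \frac{\sqrt{S + \left(-4 + S\right)}}{5} = \frac{\sqrt{-4 + 2 S}}{5}$)
$I{\left(W \right)} = \frac{2 W}{12 + W}$ ($I{\left(W \right)} = \frac{W + W}{W + 3 \left(1 + 3\right)} = \frac{2 W}{W + 3 \cdot 4} = \frac{2 W}{W + 12} = \frac{2 W}{12 + W}$)
$\sqrt{I{\left(X{\left(8,9 \right)} \right)} + o{\left(-37 \right)}} = \sqrt{\frac{2 \frac{\sqrt{-4 + 2 \cdot 9}}{5}}{12 + \frac{\sqrt{-4 + 2 \cdot 9}}{5}} - 38} = \sqrt{\frac{2 \frac{\sqrt{-4 + 18}}{5}}{12 + \frac{\sqrt{-4 + 18}}{5}} - 38} = \sqrt{\frac{2 \frac{\sqrt{14}}{5}}{12 + \frac{\sqrt{14}}{5}} - 38} = \sqrt{\frac{2 \sqrt{14}}{5 \left(12 + \frac{\sqrt{14}}{5}\right)} - 38} = \sqrt{-38 + \frac{2 \sqrt{14}}{5 \left(12 + \frac{\sqrt{14}}{5}\right)}}$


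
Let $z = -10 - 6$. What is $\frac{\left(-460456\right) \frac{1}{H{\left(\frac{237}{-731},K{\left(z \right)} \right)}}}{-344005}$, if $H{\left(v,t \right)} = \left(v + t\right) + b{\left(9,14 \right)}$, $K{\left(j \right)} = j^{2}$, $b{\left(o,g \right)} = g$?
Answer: $\frac{336593336}{67814737665} \approx 0.0049634$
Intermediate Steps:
$z = -16$ ($z = -10 - 6 = -16$)
$H{\left(v,t \right)} = 14 + t + v$ ($H{\left(v,t \right)} = \left(v + t\right) + 14 = \left(t + v\right) + 14 = 14 + t + v$)
$\frac{\left(-460456\right) \frac{1}{H{\left(\frac{237}{-731},K{\left(z \right)} \right)}}}{-344005} = \frac{\left(-460456\right) \frac{1}{14 + \left(-16\right)^{2} + \frac{237}{-731}}}{-344005} = - \frac{460456}{14 + 256 + 237 \left(- \frac{1}{731}\right)} \left(- \frac{1}{344005}\right) = - \frac{460456}{14 + 256 - \frac{237}{731}} \left(- \frac{1}{344005}\right) = - \frac{460456}{\frac{197133}{731}} \left(- \frac{1}{344005}\right) = \left(-460456\right) \frac{731}{197133} \left(- \frac{1}{344005}\right) = \left(- \frac{336593336}{197133}\right) \left(- \frac{1}{344005}\right) = \frac{336593336}{67814737665}$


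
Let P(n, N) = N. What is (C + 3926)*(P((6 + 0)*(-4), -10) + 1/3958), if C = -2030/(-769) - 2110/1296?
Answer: -25817079013001/657439632 ≈ -39269.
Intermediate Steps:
C = 504145/498312 (C = -2030*(-1/769) - 2110*1/1296 = 2030/769 - 1055/648 = 504145/498312 ≈ 1.0117)
(C + 3926)*(P((6 + 0)*(-4), -10) + 1/3958) = (504145/498312 + 3926)*(-10 + 1/3958) = 1956877057*(-10 + 1/3958)/498312 = (1956877057/498312)*(-39579/3958) = -25817079013001/657439632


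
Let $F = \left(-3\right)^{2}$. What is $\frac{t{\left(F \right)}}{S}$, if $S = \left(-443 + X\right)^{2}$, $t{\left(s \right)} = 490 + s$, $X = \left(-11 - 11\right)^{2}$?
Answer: $\frac{499}{1681} \approx 0.29685$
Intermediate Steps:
$X = 484$ ($X = \left(-22\right)^{2} = 484$)
$F = 9$
$S = 1681$ ($S = \left(-443 + 484\right)^{2} = 41^{2} = 1681$)
$\frac{t{\left(F \right)}}{S} = \frac{490 + 9}{1681} = 499 \cdot \frac{1}{1681} = \frac{499}{1681}$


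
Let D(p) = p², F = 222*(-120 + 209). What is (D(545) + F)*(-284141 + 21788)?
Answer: -83108970399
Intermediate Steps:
F = 19758 (F = 222*89 = 19758)
(D(545) + F)*(-284141 + 21788) = (545² + 19758)*(-284141 + 21788) = (297025 + 19758)*(-262353) = 316783*(-262353) = -83108970399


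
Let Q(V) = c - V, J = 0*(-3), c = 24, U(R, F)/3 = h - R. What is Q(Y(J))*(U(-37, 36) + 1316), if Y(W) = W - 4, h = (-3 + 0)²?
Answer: 40712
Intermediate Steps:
h = 9 (h = (-3)² = 9)
U(R, F) = 27 - 3*R (U(R, F) = 3*(9 - R) = 27 - 3*R)
J = 0
Y(W) = -4 + W
Q(V) = 24 - V
Q(Y(J))*(U(-37, 36) + 1316) = (24 - (-4 + 0))*((27 - 3*(-37)) + 1316) = (24 - 1*(-4))*((27 + 111) + 1316) = (24 + 4)*(138 + 1316) = 28*1454 = 40712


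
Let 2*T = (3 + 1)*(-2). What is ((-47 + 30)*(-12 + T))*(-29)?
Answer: -7888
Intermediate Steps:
T = -4 (T = ((3 + 1)*(-2))/2 = (4*(-2))/2 = (½)*(-8) = -4)
((-47 + 30)*(-12 + T))*(-29) = ((-47 + 30)*(-12 - 4))*(-29) = -17*(-16)*(-29) = 272*(-29) = -7888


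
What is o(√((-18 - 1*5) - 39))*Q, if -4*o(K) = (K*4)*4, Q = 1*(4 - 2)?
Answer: -8*I*√62 ≈ -62.992*I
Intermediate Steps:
Q = 2 (Q = 1*2 = 2)
o(K) = -4*K (o(K) = -K*4*4/4 = -4*K*4/4 = -4*K)
o(√((-18 - 1*5) - 39))*Q = -4*√((-18 - 1*5) - 39)*2 = -4*√((-18 - 5) - 39)*2 = -4*√(-23 - 39)*2 = -4*I*√62*2 = -8*I*√62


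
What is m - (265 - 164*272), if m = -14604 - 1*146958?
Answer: -117219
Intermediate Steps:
m = -161562 (m = -14604 - 146958 = -161562)
m - (265 - 164*272) = -161562 - (265 - 164*272) = -161562 - (265 - 44608) = -161562 - 1*(-44343) = -161562 + 44343 = -117219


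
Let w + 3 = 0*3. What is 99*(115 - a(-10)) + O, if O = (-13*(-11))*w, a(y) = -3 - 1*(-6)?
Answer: 10659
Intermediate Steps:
a(y) = 3 (a(y) = -3 + 6 = 3)
w = -3 (w = -3 + 0*3 = -3 + 0 = -3)
O = -429 (O = -13*(-11)*(-3) = 143*(-3) = -429)
99*(115 - a(-10)) + O = 99*(115 - 1*3) - 429 = 99*(115 - 3) - 429 = 99*112 - 429 = 11088 - 429 = 10659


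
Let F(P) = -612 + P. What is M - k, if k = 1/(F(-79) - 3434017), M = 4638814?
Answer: 15932971556313/3434708 ≈ 4.6388e+6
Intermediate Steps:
k = -1/3434708 (k = 1/((-612 - 79) - 3434017) = 1/(-691 - 3434017) = 1/(-3434708) = -1/3434708 ≈ -2.9115e-7)
M - k = 4638814 - 1*(-1/3434708) = 4638814 + 1/3434708 = 15932971556313/3434708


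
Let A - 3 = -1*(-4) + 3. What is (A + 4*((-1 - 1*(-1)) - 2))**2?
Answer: 4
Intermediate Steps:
A = 10 (A = 3 + (-1*(-4) + 3) = 3 + (4 + 3) = 3 + 7 = 10)
(A + 4*((-1 - 1*(-1)) - 2))**2 = (10 + 4*((-1 - 1*(-1)) - 2))**2 = (10 + 4*((-1 + 1) - 2))**2 = (10 + 4*(0 - 2))**2 = (10 + 4*(-2))**2 = (10 - 8)**2 = 2**2 = 4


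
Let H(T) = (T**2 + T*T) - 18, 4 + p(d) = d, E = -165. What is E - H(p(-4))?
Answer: -275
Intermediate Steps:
p(d) = -4 + d
H(T) = -18 + 2*T**2 (H(T) = (T**2 + T**2) - 18 = 2*T**2 - 18 = -18 + 2*T**2)
E - H(p(-4)) = -165 - (-18 + 2*(-4 - 4)**2) = -165 - (-18 + 2*(-8)**2) = -165 - (-18 + 2*64) = -165 - (-18 + 128) = -165 - 1*110 = -165 - 110 = -275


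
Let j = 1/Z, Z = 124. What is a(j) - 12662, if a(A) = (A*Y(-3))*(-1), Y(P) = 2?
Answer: -785045/62 ≈ -12662.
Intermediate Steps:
j = 1/124 ≈ 0.0080645
a(A) = -2*A (a(A) = (A*2)*(-1) = (2*A)*(-1) = -2*A)
a(j) - 12662 = -2*1/124 - 12662 = -1/62 - 12662 = -785045/62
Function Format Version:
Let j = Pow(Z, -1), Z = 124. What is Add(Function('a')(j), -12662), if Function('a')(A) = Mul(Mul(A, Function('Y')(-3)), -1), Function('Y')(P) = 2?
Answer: Rational(-785045, 62) ≈ -12662.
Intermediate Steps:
j = Rational(1, 124) (j = Pow(124, -1) = Rational(1, 124) ≈ 0.0080645)
Function('a')(A) = Mul(-2, A) (Function('a')(A) = Mul(Mul(A, 2), -1) = Mul(Mul(2, A), -1) = Mul(-2, A))
Add(Function('a')(j), -12662) = Add(Mul(-2, Rational(1, 124)), -12662) = Add(Rational(-1, 62), -12662) = Rational(-785045, 62)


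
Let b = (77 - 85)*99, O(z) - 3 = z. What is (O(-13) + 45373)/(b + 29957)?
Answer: 45363/29165 ≈ 1.5554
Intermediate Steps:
O(z) = 3 + z
b = -792 (b = -8*99 = -792)
(O(-13) + 45373)/(b + 29957) = ((3 - 13) + 45373)/(-792 + 29957) = (-10 + 45373)/29165 = 45363*(1/29165) = 45363/29165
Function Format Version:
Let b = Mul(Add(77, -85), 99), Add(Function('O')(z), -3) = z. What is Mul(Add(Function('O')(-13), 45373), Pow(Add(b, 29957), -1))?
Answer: Rational(45363, 29165) ≈ 1.5554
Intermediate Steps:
Function('O')(z) = Add(3, z)
b = -792 (b = Mul(-8, 99) = -792)
Mul(Add(Function('O')(-13), 45373), Pow(Add(b, 29957), -1)) = Mul(Add(Add(3, -13), 45373), Pow(Add(-792, 29957), -1)) = Mul(Add(-10, 45373), Pow(29165, -1)) = Mul(45363, Rational(1, 29165)) = Rational(45363, 29165)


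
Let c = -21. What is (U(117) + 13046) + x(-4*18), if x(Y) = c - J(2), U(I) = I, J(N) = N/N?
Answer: 13141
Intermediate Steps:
J(N) = 1
x(Y) = -22 (x(Y) = -21 - 1*1 = -21 - 1 = -22)
(U(117) + 13046) + x(-4*18) = (117 + 13046) - 22 = 13163 - 22 = 13141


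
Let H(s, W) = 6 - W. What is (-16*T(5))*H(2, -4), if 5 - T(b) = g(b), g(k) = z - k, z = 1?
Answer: -1440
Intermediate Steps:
g(k) = 1 - k
T(b) = 4 + b (T(b) = 5 - (1 - b) = 5 + (-1 + b) = 4 + b)
(-16*T(5))*H(2, -4) = (-16*(4 + 5))*(6 - 1*(-4)) = (-16*9)*(6 + 4) = -144*10 = -1440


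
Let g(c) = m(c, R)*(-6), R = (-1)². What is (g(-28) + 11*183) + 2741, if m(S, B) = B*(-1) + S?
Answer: 4928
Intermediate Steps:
R = 1
m(S, B) = S - B (m(S, B) = -B + S = S - B)
g(c) = 6 - 6*c (g(c) = (c - 1*1)*(-6) = (c - 1)*(-6) = (-1 + c)*(-6) = 6 - 6*c)
(g(-28) + 11*183) + 2741 = ((6 - 6*(-28)) + 11*183) + 2741 = ((6 + 168) + 2013) + 2741 = (174 + 2013) + 2741 = 2187 + 2741 = 4928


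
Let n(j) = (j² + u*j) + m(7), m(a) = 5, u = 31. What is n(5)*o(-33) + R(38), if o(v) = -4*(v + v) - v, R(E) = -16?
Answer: 54929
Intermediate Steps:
n(j) = 5 + j² + 31*j (n(j) = (j² + 31*j) + 5 = 5 + j² + 31*j)
o(v) = -9*v (o(v) = -8*v - v = -9*v)
n(5)*o(-33) + R(38) = (5 + 5² + 31*5)*(-9*(-33)) - 16 = (5 + 25 + 155)*297 - 16 = 185*297 - 16 = 54945 - 16 = 54929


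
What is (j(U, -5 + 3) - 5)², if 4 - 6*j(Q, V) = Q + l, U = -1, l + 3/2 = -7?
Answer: 121/16 ≈ 7.5625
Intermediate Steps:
l = -17/2 (l = -3/2 - 7 = -17/2 ≈ -8.5000)
j(Q, V) = 25/12 - Q/6 (j(Q, V) = ⅔ - (Q - 17/2)/6 = ⅔ - (-17/2 + Q)/6 = ⅔ + (17/12 - Q/6) = 25/12 - Q/6)
(j(U, -5 + 3) - 5)² = ((25/12 - ⅙*(-1)) - 5)² = ((25/12 + ⅙) - 5)² = (9/4 - 5)² = (-11/4)² = 121/16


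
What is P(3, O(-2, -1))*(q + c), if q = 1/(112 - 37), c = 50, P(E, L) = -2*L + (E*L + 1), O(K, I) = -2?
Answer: -3751/75 ≈ -50.013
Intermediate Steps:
P(E, L) = 1 - 2*L + E*L (P(E, L) = -2*L + (1 + E*L) = 1 - 2*L + E*L)
q = 1/75 ≈ 0.013333
P(3, O(-2, -1))*(q + c) = (1 - 2*(-2) + 3*(-2))*(1/75 + 50) = (1 + 4 - 6)*(3751/75) = -1*3751/75 = -3751/75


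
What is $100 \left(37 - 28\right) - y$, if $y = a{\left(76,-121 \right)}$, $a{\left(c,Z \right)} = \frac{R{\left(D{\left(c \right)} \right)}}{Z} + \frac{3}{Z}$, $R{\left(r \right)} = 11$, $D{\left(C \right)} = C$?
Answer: $\frac{108914}{121} \approx 900.12$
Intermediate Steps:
$a{\left(c,Z \right)} = \frac{14}{Z}$ ($a{\left(c,Z \right)} = \frac{11}{Z} + \frac{3}{Z} = \frac{14}{Z}$)
$y = - \frac{14}{121}$ ($y = \frac{14}{-121} = 14 \left(- \frac{1}{121}\right) = - \frac{14}{121} \approx -0.1157$)
$100 \left(37 - 28\right) - y = 100 \left(37 - 28\right) - - \frac{14}{121} = 100 \cdot 9 + \frac{14}{121} = 900 + \frac{14}{121} = \frac{108914}{121}$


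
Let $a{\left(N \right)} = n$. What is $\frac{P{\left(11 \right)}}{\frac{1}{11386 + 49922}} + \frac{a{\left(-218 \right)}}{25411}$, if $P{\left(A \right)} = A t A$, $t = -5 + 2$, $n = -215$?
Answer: $- \frac{565516824659}{25411} \approx -2.2255 \cdot 10^{7}$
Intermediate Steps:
$a{\left(N \right)} = -215$
$t = -3$
$P{\left(A \right)} = - 3 A^{2}$ ($P{\left(A \right)} = A \left(-3\right) A = - 3 A A = - 3 A^{2}$)
$\frac{P{\left(11 \right)}}{\frac{1}{11386 + 49922}} + \frac{a{\left(-218 \right)}}{25411} = \frac{\left(-3\right) 11^{2}}{\frac{1}{11386 + 49922}} - \frac{215}{25411} = \frac{\left(-3\right) 121}{\frac{1}{61308}} - \frac{215}{25411} = - 363 \frac{1}{\frac{1}{61308}} - \frac{215}{25411} = \left(-363\right) 61308 - \frac{215}{25411} = -22254804 - \frac{215}{25411} = - \frac{565516824659}{25411}$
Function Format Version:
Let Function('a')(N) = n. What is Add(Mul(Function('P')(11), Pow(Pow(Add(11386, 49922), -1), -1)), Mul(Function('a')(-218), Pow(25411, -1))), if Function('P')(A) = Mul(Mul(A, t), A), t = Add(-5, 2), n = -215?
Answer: Rational(-565516824659, 25411) ≈ -2.2255e+7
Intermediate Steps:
Function('a')(N) = -215
t = -3
Function('P')(A) = Mul(-3, Pow(A, 2)) (Function('P')(A) = Mul(Mul(A, -3), A) = Mul(Mul(-3, A), A) = Mul(-3, Pow(A, 2)))
Add(Mul(Function('P')(11), Pow(Pow(Add(11386, 49922), -1), -1)), Mul(Function('a')(-218), Pow(25411, -1))) = Add(Mul(Mul(-3, Pow(11, 2)), Pow(Pow(Add(11386, 49922), -1), -1)), Mul(-215, Pow(25411, -1))) = Add(Mul(Mul(-3, 121), Pow(Pow(61308, -1), -1)), Mul(-215, Rational(1, 25411))) = Add(Mul(-363, Pow(Rational(1, 61308), -1)), Rational(-215, 25411)) = Add(Mul(-363, 61308), Rational(-215, 25411)) = Add(-22254804, Rational(-215, 25411)) = Rational(-565516824659, 25411)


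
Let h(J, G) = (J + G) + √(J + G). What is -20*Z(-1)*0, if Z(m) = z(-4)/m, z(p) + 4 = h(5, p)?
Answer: 0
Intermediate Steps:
h(J, G) = G + J + √(G + J) (h(J, G) = (G + J) + √(G + J) = G + J + √(G + J))
z(p) = 1 + p + √(5 + p) (z(p) = -4 + (p + 5 + √(p + 5)) = -4 + (p + 5 + √(5 + p)) = -4 + (5 + p + √(5 + p)) = 1 + p + √(5 + p))
Z(m) = -2/m (Z(m) = (1 - 4 + √(5 - 4))/m = (1 - 4 + √1)/m = (1 - 4 + 1)/m = -2/m)
-20*Z(-1)*0 = -(-40)/(-1)*0 = -(-40)*(-1)*0 = -20*2*0 = -40*0 = 0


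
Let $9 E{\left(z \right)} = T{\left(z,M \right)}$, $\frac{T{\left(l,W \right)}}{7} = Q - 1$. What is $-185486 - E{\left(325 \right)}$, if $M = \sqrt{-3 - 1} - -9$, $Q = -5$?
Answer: $- \frac{556444}{3} \approx -1.8548 \cdot 10^{5}$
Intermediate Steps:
$M = 9 + 2 i$ ($M = \sqrt{-4} + 9 = 2 i + 9 = 9 + 2 i \approx 9.0 + 2.0 i$)
$T{\left(l,W \right)} = -42$ ($T{\left(l,W \right)} = 7 \left(-5 - 1\right) = 7 \left(-6\right) = -42$)
$E{\left(z \right)} = - \frac{14}{3}$ ($E{\left(z \right)} = \frac{1}{9} \left(-42\right) = - \frac{14}{3}$)
$-185486 - E{\left(325 \right)} = -185486 - - \frac{14}{3} = -185486 + \frac{14}{3} = - \frac{556444}{3}$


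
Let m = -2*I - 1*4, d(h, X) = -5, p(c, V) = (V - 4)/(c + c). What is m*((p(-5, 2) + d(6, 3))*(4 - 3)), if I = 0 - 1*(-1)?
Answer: 144/5 ≈ 28.800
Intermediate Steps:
p(c, V) = (-4 + V)/(2*c) (p(c, V) = (-4 + V)/((2*c)) = (-4 + V)*(1/(2*c)) = (-4 + V)/(2*c))
I = 1 (I = 0 + 1 = 1)
m = -6 (m = -2*1 - 1*4 = -2 - 4 = -6)
m*((p(-5, 2) + d(6, 3))*(4 - 3)) = -6*((½)*(-4 + 2)/(-5) - 5)*(4 - 3) = -6*((½)*(-⅕)*(-2) - 5) = -6*(⅕ - 5) = -(-144)/5 = -6*(-24/5) = 144/5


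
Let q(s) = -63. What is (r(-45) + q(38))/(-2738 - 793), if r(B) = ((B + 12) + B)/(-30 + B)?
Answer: 1549/88275 ≈ 0.017547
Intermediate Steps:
r(B) = (12 + 2*B)/(-30 + B) (r(B) = ((12 + B) + B)/(-30 + B) = (12 + 2*B)/(-30 + B))
(r(-45) + q(38))/(-2738 - 793) = (2*(6 - 45)/(-30 - 45) - 63)/(-2738 - 793) = (2*(-39)/(-75) - 63)/(-3531) = (2*(-1/75)*(-39) - 63)*(-1/3531) = (26/25 - 63)*(-1/3531) = -1549/25*(-1/3531) = 1549/88275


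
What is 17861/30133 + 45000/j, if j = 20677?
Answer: 1725296897/623060041 ≈ 2.7691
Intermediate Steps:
17861/30133 + 45000/j = 17861/30133 + 45000/20677 = 1725296897/623060041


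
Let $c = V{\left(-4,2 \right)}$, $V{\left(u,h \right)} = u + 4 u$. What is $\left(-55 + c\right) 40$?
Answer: $-3000$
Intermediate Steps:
$V{\left(u,h \right)} = 5 u$
$c = -20$ ($c = 5 \left(-4\right) = -20$)
$\left(-55 + c\right) 40 = \left(-55 - 20\right) 40 = \left(-75\right) 40 = -3000$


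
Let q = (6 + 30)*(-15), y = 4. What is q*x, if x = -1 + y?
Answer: -1620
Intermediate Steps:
q = -540 (q = 36*(-15) = -540)
x = 3 (x = -1 + 4 = 3)
q*x = -540*3 = -1620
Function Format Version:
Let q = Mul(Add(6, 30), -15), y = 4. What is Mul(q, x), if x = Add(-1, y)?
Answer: -1620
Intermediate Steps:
q = -540 (q = Mul(36, -15) = -540)
x = 3 (x = Add(-1, 4) = 3)
Mul(q, x) = Mul(-540, 3) = -1620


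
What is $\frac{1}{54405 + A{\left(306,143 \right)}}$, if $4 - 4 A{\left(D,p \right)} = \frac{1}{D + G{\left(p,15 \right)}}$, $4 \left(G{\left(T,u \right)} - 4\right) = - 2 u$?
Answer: $\frac{1210}{65831259} \approx 1.838 \cdot 10^{-5}$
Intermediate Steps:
$G{\left(T,u \right)} = 4 - \frac{u}{2}$ ($G{\left(T,u \right)} = 4 + \frac{\left(-2\right) u}{4} = 4 - \frac{u}{2}$)
$A{\left(D,p \right)} = 1 - \frac{1}{4 \left(- \frac{7}{2} + D\right)}$ ($A{\left(D,p \right)} = 1 - \frac{1}{4 \left(D + \left(4 - \frac{15}{2}\right)\right)} = 1 - \frac{1}{4 \left(D - \frac{7}{2}\right)} = 1 - \frac{1}{4 \left(- \frac{7}{2} + D\right)}$)
$\frac{1}{54405 + A{\left(306,143 \right)}} = \frac{1}{54405 + \frac{-15 + 4 \cdot 306}{2 \left(-7 + 2 \cdot 306\right)}} = \frac{1}{54405 + \frac{-15 + 1224}{2 \left(-7 + 612\right)}} = \frac{1}{54405 + \frac{1}{2} \cdot \frac{1}{605} \cdot 1209} = \frac{1}{54405 + \frac{1209}{1210}} = \frac{1}{\frac{65831259}{1210}} = \frac{1210}{65831259}$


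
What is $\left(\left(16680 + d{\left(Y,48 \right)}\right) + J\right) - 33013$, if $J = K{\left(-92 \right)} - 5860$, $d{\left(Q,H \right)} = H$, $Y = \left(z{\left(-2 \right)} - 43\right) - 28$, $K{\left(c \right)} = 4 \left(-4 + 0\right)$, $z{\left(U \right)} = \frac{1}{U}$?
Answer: $-22161$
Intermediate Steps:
$K{\left(c \right)} = -16$ ($K{\left(c \right)} = 4 \left(-4\right) = -16$)
$Y = - \frac{143}{2}$ ($Y = \left(\frac{1}{-2} - 43\right) - 28 = \left(- \frac{1}{2} - 43\right) - 28 = - \frac{87}{2} - 28 = - \frac{143}{2} \approx -71.5$)
$J = -5876$ ($J = -16 - 5860 = -5876$)
$\left(\left(16680 + d{\left(Y,48 \right)}\right) + J\right) - 33013 = \left(\left(16680 + 48\right) - 5876\right) - 33013 = \left(16728 - 5876\right) - 33013 = 10852 - 33013 = -22161$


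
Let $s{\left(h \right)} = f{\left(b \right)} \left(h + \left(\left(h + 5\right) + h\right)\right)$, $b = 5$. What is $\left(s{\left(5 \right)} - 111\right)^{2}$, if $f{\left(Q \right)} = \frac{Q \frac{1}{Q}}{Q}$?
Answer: $11449$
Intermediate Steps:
$f{\left(Q \right)} = \frac{1}{Q}$ ($f{\left(Q \right)} = 1 \frac{1}{Q} = \frac{1}{Q}$)
$s{\left(h \right)} = 1 + \frac{3 h}{5}$ ($s{\left(h \right)} = \frac{h + \left(\left(h + 5\right) + h\right)}{5} = \frac{h + \left(\left(5 + h\right) + h\right)}{5} = \frac{h + \left(5 + 2 h\right)}{5} = \frac{5 + 3 h}{5} = 1 + \frac{3 h}{5}$)
$\left(s{\left(5 \right)} - 111\right)^{2} = \left(\left(1 + \frac{3}{5} \cdot 5\right) - 111\right)^{2} = \left(\left(1 + 3\right) - 111\right)^{2} = \left(4 - 111\right)^{2} = \left(-107\right)^{2} = 11449$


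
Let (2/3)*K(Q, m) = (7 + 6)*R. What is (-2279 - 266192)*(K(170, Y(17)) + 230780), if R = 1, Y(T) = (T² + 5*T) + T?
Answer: -123925945129/2 ≈ -6.1963e+10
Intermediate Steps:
Y(T) = T² + 6*T
K(Q, m) = 39/2 (K(Q, m) = 3*((7 + 6)*1)/2 = 3*(13*1)/2 = (3/2)*13 = 39/2)
(-2279 - 266192)*(K(170, Y(17)) + 230780) = (-2279 - 266192)*(39/2 + 230780) = -268471*461599/2 = -123925945129/2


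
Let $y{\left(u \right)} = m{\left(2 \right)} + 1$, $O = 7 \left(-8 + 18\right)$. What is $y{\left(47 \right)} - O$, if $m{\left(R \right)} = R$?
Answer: $-67$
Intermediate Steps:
$O = 70$ ($O = 7 \cdot 10 = 70$)
$y{\left(u \right)} = 3$ ($y{\left(u \right)} = 2 + 1 = 3$)
$y{\left(47 \right)} - O = 3 - 70 = -67$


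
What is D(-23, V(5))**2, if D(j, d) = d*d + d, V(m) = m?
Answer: 900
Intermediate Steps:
D(j, d) = d + d**2 (D(j, d) = d**2 + d = d + d**2)
D(-23, V(5))**2 = (5*(1 + 5))**2 = (5*6)**2 = 30**2 = 900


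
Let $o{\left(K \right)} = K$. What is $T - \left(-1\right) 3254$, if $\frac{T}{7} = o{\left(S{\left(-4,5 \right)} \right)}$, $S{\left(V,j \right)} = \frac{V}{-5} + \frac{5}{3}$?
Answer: $\frac{49069}{15} \approx 3271.3$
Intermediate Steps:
$S{\left(V,j \right)} = \frac{5}{3} - \frac{V}{5}$ ($S{\left(V,j \right)} = V \left(- \frac{1}{5}\right) + 5 \cdot \frac{1}{3} = - \frac{V}{5} + \frac{5}{3} = \frac{5}{3} - \frac{V}{5}$)
$T = \frac{259}{15}$ ($T = 7 \left(\frac{5}{3} - - \frac{4}{5}\right) = 7 \left(\frac{5}{3} + \frac{4}{5}\right) = 7 \cdot \frac{37}{15} = \frac{259}{15} \approx 17.267$)
$T - \left(-1\right) 3254 = \frac{259}{15} - \left(-1\right) 3254 = \frac{259}{15} - -3254 = \frac{259}{15} + 3254 = \frac{49069}{15}$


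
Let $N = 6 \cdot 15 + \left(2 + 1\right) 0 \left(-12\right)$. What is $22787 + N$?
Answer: $22877$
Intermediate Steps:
$N = 90$ ($N = 90 + 3 \cdot 0 \left(-12\right) = 90 + 0 \left(-12\right) = 90 + 0 = 90$)
$22787 + N = 22787 + 90 = 22877$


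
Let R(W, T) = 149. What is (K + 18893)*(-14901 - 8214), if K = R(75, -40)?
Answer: -440155830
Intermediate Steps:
K = 149
(K + 18893)*(-14901 - 8214) = (149 + 18893)*(-14901 - 8214) = 19042*(-23115) = -440155830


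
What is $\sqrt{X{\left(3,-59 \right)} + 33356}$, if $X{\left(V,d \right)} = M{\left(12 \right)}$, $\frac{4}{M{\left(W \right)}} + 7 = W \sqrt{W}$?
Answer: $\sqrt{33356 - \frac{4}{7 - 24 \sqrt{3}}} \approx 182.64$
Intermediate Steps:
$M{\left(W \right)} = \frac{4}{-7 + W^{\frac{3}{2}}}$ ($M{\left(W \right)} = \frac{4}{-7 + W \sqrt{W}} = \frac{4}{-7 + W^{\frac{3}{2}}}$)
$X{\left(V,d \right)} = \frac{4}{-7 + 24 \sqrt{3}}$ ($X{\left(V,d \right)} = \frac{4}{-7 + 12^{\frac{3}{2}}} = \frac{4}{-7 + 24 \sqrt{3}}$)
$\sqrt{X{\left(3,-59 \right)} + 33356} = \sqrt{\left(\frac{28}{1679} + \frac{96 \sqrt{3}}{1679}\right) + 33356} = \sqrt{\frac{56004752}{1679} + \frac{96 \sqrt{3}}{1679}}$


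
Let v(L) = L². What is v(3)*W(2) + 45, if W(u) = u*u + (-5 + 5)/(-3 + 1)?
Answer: 81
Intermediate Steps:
W(u) = u² (W(u) = u² + 0/(-2) = u² + 0*(-½) = u² + 0 = u²)
v(3)*W(2) + 45 = 3²*2² + 45 = 9*4 + 45 = 36 + 45 = 81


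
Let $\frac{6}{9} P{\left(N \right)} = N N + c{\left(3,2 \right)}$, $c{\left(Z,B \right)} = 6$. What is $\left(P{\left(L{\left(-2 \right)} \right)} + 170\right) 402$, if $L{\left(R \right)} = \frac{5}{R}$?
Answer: $\frac{302907}{4} \approx 75727.0$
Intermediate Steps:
$P{\left(N \right)} = 9 + \frac{3 N^{2}}{2}$ ($P{\left(N \right)} = \frac{3 \left(N N + 6\right)}{2} = \frac{3 \left(N^{2} + 6\right)}{2} = \frac{3 \left(6 + N^{2}\right)}{2} = 9 + \frac{3 N^{2}}{2}$)
$\left(P{\left(L{\left(-2 \right)} \right)} + 170\right) 402 = \left(\left(9 + \frac{3 \left(\frac{5}{-2}\right)^{2}}{2}\right) + 170\right) 402 = \left(\left(9 + \frac{3 \left(5 \left(- \frac{1}{2}\right)\right)^{2}}{2}\right) + 170\right) 402 = \left(\left(9 + \frac{3 \left(- \frac{5}{2}\right)^{2}}{2}\right) + 170\right) 402 = \left(\left(9 + \frac{3}{2} \cdot \frac{25}{4}\right) + 170\right) 402 = \left(\left(9 + \frac{75}{8}\right) + 170\right) 402 = \left(\frac{147}{8} + 170\right) 402 = \frac{1507}{8} \cdot 402 = \frac{302907}{4}$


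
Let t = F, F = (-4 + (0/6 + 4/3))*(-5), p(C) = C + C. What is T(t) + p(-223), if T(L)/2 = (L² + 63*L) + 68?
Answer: 15530/9 ≈ 1725.6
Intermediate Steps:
p(C) = 2*C
F = 40/3 (F = (-4 + (0*(⅙) + 4*(⅓)))*(-5) = (-4 + (0 + 4/3))*(-5) = (-4 + 4/3)*(-5) = -8/3*(-5) = 40/3 ≈ 13.333)
t = 40/3 ≈ 13.333
T(L) = 136 + 2*L² + 126*L (T(L) = 2*((L² + 63*L) + 68) = 2*(68 + L² + 63*L) = 136 + 2*L² + 126*L)
T(t) + p(-223) = (136 + 2*(40/3)² + 126*(40/3)) + 2*(-223) = (136 + 2*(1600/9) + 1680) - 446 = (136 + 3200/9 + 1680) - 446 = 19544/9 - 446 = 15530/9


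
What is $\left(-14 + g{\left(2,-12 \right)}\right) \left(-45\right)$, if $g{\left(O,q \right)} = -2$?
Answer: $720$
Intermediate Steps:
$\left(-14 + g{\left(2,-12 \right)}\right) \left(-45\right) = \left(-14 - 2\right) \left(-45\right) = \left(-16\right) \left(-45\right) = 720$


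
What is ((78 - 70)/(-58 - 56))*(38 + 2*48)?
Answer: -536/57 ≈ -9.4035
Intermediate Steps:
((78 - 70)/(-58 - 56))*(38 + 2*48) = (8/(-114))*(38 + 96) = (8*(-1/114))*134 = -4/57*134 = -536/57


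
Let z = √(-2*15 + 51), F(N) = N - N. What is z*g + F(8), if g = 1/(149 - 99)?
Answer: √21/50 ≈ 0.091652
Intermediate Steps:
g = 1/50 ≈ 0.020000
F(N) = 0
z = √21 (z = √(-30 + 51) = √21 ≈ 4.5826)
z*g + F(8) = √21*(1/50) + 0 = √21/50 + 0 = √21/50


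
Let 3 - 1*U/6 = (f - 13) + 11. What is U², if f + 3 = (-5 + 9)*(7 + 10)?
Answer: 129600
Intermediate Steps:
f = 65 (f = -3 + (-5 + 9)*(7 + 10) = -3 + 4*17 = -3 + 68 = 65)
U = -360 (U = 18 - 6*((65 - 13) + 11) = 18 - 6*(52 + 11) = 18 - 6*63 = 18 - 378 = -360)
U² = (-360)² = 129600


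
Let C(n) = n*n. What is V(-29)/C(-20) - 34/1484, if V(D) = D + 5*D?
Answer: -33977/74200 ≈ -0.45791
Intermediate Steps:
C(n) = n²
V(D) = 6*D
V(-29)/C(-20) - 34/1484 = (6*(-29))/((-20)²) - 34/1484 = -174/400 - 34*1/1484 = -174*1/400 - 17/742 = -87/200 - 17/742 = -33977/74200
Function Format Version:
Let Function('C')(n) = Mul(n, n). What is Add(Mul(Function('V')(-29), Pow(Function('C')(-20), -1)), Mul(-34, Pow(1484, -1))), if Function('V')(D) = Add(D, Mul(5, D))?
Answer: Rational(-33977, 74200) ≈ -0.45791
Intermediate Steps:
Function('C')(n) = Pow(n, 2)
Function('V')(D) = Mul(6, D)
Add(Mul(Function('V')(-29), Pow(Function('C')(-20), -1)), Mul(-34, Pow(1484, -1))) = Add(Mul(Mul(6, -29), Pow(Pow(-20, 2), -1)), Mul(-34, Pow(1484, -1))) = Add(Mul(-174, Pow(400, -1)), Mul(-34, Rational(1, 1484))) = Add(Mul(-174, Rational(1, 400)), Rational(-17, 742)) = Add(Rational(-87, 200), Rational(-17, 742)) = Rational(-33977, 74200)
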